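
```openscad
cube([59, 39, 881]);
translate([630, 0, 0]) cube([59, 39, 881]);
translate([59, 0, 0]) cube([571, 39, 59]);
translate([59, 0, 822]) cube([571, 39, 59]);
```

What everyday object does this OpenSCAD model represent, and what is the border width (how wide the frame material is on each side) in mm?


A picture frame. The border width is 59 mm.

Four thin pieces enclosing a rectangular opening — a picture frame. The two full-height stiles are 881 mm tall; the top rail sits at z = 822 and is 59 mm tall, so the border above the opening is 881 − 822 = 59 mm, matching the stile x-width.


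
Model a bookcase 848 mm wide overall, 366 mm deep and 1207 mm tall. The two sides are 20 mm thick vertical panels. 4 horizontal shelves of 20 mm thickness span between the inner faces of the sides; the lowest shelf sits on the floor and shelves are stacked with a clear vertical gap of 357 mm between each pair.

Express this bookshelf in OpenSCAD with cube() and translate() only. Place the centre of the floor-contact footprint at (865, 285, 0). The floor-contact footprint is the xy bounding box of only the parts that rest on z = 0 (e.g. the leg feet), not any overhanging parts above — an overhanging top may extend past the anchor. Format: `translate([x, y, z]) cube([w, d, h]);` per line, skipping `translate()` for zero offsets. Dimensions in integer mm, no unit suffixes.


translate([441, 102, 0]) cube([20, 366, 1207]);
translate([1269, 102, 0]) cube([20, 366, 1207]);
translate([461, 102, 0]) cube([808, 366, 20]);
translate([461, 102, 377]) cube([808, 366, 20]);
translate([461, 102, 754]) cube([808, 366, 20]);
translate([461, 102, 1131]) cube([808, 366, 20]);


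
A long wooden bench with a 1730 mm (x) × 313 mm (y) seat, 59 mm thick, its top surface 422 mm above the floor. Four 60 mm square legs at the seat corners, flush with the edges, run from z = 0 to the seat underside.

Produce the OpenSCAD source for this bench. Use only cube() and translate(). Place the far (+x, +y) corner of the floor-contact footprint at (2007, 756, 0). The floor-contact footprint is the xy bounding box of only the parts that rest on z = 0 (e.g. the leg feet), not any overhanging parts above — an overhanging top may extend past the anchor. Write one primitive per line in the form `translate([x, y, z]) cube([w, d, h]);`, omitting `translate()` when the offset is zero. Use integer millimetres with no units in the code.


translate([277, 443, 363]) cube([1730, 313, 59]);
translate([277, 443, 0]) cube([60, 60, 363]);
translate([277, 696, 0]) cube([60, 60, 363]);
translate([1947, 443, 0]) cube([60, 60, 363]);
translate([1947, 696, 0]) cube([60, 60, 363]);


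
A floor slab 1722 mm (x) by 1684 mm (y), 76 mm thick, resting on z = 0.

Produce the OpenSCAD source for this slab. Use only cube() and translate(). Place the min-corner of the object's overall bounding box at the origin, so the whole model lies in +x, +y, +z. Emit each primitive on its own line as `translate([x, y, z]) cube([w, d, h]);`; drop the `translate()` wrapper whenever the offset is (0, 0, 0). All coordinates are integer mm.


cube([1722, 1684, 76]);


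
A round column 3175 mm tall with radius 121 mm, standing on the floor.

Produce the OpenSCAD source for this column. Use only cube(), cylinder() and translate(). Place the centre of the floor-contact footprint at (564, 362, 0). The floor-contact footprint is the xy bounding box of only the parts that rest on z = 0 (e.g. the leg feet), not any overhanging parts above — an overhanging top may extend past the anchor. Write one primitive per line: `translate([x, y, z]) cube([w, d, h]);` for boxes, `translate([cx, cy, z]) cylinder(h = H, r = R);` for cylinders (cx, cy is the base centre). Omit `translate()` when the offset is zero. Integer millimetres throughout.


translate([564, 362, 0]) cylinder(h = 3175, r = 121);


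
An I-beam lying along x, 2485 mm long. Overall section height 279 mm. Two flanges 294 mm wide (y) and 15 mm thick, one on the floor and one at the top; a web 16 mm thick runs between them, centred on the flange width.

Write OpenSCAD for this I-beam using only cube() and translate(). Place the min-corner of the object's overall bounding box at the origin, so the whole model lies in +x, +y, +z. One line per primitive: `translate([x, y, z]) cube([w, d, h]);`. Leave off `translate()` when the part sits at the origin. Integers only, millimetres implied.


cube([2485, 294, 15]);
translate([0, 139, 15]) cube([2485, 16, 249]);
translate([0, 0, 264]) cube([2485, 294, 15]);


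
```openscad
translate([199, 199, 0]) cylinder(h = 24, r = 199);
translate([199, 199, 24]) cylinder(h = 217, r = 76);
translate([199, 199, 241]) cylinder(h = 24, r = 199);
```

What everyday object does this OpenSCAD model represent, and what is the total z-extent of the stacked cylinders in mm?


A spool. The overall height is 265 mm.

Three coaxial cylinders, large–small–large — a spool. Two 24 mm flanges and a 217 mm core give 24 + 217 + 24 = 265 mm.


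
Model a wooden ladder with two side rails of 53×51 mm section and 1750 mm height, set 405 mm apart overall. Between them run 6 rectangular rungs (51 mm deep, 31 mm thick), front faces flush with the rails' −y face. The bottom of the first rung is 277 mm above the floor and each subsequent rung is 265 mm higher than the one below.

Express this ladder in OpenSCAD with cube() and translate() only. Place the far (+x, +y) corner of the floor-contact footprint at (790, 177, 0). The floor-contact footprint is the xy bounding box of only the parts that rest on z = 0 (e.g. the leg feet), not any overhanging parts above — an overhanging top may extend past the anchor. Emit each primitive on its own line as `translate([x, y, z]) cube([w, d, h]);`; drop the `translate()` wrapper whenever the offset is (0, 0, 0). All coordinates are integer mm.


translate([385, 126, 0]) cube([53, 51, 1750]);
translate([737, 126, 0]) cube([53, 51, 1750]);
translate([438, 126, 277]) cube([299, 51, 31]);
translate([438, 126, 542]) cube([299, 51, 31]);
translate([438, 126, 807]) cube([299, 51, 31]);
translate([438, 126, 1072]) cube([299, 51, 31]);
translate([438, 126, 1337]) cube([299, 51, 31]);
translate([438, 126, 1602]) cube([299, 51, 31]);


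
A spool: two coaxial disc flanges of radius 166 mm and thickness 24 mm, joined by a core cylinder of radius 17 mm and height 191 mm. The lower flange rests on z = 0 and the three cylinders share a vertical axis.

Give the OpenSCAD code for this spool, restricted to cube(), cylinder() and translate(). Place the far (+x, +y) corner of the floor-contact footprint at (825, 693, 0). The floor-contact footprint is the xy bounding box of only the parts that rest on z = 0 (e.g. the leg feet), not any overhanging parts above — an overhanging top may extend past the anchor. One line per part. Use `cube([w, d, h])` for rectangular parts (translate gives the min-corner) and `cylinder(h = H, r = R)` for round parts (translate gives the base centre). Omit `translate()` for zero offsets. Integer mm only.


translate([659, 527, 0]) cylinder(h = 24, r = 166);
translate([659, 527, 24]) cylinder(h = 191, r = 17);
translate([659, 527, 215]) cylinder(h = 24, r = 166);


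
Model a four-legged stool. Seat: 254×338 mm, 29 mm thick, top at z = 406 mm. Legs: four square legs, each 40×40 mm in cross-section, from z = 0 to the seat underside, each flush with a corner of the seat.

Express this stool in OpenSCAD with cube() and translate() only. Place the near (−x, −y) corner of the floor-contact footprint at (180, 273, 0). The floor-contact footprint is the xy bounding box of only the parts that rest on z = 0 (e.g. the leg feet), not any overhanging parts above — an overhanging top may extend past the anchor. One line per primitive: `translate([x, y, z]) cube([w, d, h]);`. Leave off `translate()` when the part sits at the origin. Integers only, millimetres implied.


translate([180, 273, 377]) cube([254, 338, 29]);
translate([180, 273, 0]) cube([40, 40, 377]);
translate([394, 273, 0]) cube([40, 40, 377]);
translate([180, 571, 0]) cube([40, 40, 377]);
translate([394, 571, 0]) cube([40, 40, 377]);


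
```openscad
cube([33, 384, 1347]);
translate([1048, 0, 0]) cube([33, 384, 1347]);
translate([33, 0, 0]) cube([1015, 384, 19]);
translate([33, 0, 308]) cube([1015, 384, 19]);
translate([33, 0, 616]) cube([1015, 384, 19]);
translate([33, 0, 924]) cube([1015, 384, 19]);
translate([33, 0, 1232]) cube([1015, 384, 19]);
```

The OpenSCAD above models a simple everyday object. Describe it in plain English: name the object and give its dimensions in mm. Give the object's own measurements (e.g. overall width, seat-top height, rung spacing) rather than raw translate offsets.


An open bookshelf. Two side panels, each 33 mm thick, 384 mm deep and 1347 mm tall, stand 1081 mm apart (outside-to-outside). Between them sit 5 shelves, each 19 mm thick and 384 mm deep, spanning the full gap between the sides. The bottom shelf rests on the floor (its underside at z = 0) and the clear gap between one shelf's top and the next shelf's underside is 289 mm.


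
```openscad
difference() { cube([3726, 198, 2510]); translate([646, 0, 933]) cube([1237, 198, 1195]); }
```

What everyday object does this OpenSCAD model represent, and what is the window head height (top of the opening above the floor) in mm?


A wall with a window opening. The window head height is 2128 mm.

A wall with a rectangular opening subtracted — a window. Sill at z = 933, opening 1195 mm tall, so the head is at 933 + 1195 = 2128 mm.


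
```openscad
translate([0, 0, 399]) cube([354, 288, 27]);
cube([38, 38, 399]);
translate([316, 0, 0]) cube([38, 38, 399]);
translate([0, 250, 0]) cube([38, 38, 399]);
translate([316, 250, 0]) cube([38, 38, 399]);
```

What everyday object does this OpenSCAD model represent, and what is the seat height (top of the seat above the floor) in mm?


A stool. The seat height is 426 mm.

A 354×288×27 slab at z = 399 on four corner posts — a stool. The seat top is 399 + 27 = 426 mm.


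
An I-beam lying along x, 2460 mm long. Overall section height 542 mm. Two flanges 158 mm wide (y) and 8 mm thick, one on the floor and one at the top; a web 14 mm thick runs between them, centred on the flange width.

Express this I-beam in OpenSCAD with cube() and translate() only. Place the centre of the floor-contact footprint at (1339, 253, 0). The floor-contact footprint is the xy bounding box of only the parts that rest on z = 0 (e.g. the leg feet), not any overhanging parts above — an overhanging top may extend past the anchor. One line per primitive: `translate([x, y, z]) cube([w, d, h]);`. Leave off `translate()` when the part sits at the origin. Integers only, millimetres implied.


translate([109, 174, 0]) cube([2460, 158, 8]);
translate([109, 246, 8]) cube([2460, 14, 526]);
translate([109, 174, 534]) cube([2460, 158, 8]);


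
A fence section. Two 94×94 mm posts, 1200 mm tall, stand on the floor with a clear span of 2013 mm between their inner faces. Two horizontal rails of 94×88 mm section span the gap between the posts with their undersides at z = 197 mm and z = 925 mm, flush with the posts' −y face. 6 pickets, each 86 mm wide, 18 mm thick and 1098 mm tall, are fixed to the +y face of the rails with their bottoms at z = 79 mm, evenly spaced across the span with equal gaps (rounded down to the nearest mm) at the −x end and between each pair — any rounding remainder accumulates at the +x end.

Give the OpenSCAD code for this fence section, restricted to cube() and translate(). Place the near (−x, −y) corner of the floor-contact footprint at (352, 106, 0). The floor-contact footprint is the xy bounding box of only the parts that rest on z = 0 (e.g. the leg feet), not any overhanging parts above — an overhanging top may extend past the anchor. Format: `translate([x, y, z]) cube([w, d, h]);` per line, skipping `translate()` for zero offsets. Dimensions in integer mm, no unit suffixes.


translate([352, 106, 0]) cube([94, 94, 1200]);
translate([2459, 106, 0]) cube([94, 94, 1200]);
translate([446, 106, 197]) cube([2013, 94, 88]);
translate([446, 106, 925]) cube([2013, 94, 88]);
translate([659, 200, 79]) cube([86, 18, 1098]);
translate([958, 200, 79]) cube([86, 18, 1098]);
translate([1257, 200, 79]) cube([86, 18, 1098]);
translate([1556, 200, 79]) cube([86, 18, 1098]);
translate([1855, 200, 79]) cube([86, 18, 1098]);
translate([2154, 200, 79]) cube([86, 18, 1098]);


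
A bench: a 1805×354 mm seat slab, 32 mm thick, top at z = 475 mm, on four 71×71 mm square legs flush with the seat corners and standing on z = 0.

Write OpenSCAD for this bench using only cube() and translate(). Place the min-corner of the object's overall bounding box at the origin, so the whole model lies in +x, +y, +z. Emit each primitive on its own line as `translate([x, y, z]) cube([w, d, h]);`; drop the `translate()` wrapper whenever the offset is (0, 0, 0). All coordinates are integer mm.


// leg_h = 475 − 32 = 443
translate([0, 0, 443]) cube([1805, 354, 32]);
cube([71, 71, 443]);
translate([0, 283, 0]) cube([71, 71, 443]);
translate([1734, 0, 0]) cube([71, 71, 443]);
translate([1734, 283, 0]) cube([71, 71, 443]);


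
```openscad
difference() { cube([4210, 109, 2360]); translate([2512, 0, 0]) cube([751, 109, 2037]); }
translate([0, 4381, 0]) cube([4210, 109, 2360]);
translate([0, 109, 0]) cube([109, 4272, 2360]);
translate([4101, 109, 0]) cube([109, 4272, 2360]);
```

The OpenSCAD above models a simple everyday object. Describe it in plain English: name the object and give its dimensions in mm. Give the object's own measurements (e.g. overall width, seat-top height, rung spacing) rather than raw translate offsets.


A single room: four walls, each 2360 mm tall and 109 mm thick, enclosing an outside footprint 4210×4490 mm (x × y), no floor or roof. The front and back walls (−y and +y sides) run the full x-width; the side walls fit between their inner faces. A door opening 751 mm wide and 2037 mm tall is cut through the front wall from the floor up, its −x edge 2512 mm from the wall's −x end.


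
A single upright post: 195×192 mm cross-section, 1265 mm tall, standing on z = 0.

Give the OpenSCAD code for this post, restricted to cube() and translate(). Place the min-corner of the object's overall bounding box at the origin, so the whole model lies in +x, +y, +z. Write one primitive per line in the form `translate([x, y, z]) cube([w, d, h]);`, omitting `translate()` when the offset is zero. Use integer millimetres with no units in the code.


cube([195, 192, 1265]);


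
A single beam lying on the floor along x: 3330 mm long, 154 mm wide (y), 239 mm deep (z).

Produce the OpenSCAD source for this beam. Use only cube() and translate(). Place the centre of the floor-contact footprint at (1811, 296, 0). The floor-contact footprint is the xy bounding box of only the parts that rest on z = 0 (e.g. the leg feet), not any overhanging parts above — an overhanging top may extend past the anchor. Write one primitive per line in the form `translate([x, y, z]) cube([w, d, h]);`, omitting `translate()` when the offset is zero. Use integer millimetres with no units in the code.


translate([146, 219, 0]) cube([3330, 154, 239]);


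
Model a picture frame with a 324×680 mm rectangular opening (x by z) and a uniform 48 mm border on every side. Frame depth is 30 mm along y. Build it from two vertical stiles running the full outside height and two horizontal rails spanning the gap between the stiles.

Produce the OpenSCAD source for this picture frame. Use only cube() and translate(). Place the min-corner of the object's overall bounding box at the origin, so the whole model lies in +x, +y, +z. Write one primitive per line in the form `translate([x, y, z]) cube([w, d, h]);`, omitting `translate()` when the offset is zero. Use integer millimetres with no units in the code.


cube([48, 30, 776]);
translate([372, 0, 0]) cube([48, 30, 776]);
translate([48, 0, 0]) cube([324, 30, 48]);
translate([48, 0, 728]) cube([324, 30, 48]);


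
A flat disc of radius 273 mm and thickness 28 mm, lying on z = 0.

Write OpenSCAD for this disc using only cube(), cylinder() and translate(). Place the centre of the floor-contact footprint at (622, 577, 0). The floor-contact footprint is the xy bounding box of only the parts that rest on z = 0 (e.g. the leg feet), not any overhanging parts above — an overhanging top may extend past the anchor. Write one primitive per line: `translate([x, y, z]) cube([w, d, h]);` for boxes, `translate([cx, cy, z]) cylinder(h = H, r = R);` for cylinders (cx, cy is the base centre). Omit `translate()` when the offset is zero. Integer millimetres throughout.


translate([622, 577, 0]) cylinder(h = 28, r = 273);


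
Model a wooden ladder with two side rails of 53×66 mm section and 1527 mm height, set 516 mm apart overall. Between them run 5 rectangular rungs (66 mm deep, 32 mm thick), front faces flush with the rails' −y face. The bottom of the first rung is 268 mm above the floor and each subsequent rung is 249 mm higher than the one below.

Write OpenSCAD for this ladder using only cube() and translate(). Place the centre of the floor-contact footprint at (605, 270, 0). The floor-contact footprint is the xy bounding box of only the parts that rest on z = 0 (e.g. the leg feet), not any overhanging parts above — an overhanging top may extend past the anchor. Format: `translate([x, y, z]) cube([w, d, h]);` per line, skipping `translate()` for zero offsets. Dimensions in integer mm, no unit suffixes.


translate([347, 237, 0]) cube([53, 66, 1527]);
translate([810, 237, 0]) cube([53, 66, 1527]);
translate([400, 237, 268]) cube([410, 66, 32]);
translate([400, 237, 517]) cube([410, 66, 32]);
translate([400, 237, 766]) cube([410, 66, 32]);
translate([400, 237, 1015]) cube([410, 66, 32]);
translate([400, 237, 1264]) cube([410, 66, 32]);


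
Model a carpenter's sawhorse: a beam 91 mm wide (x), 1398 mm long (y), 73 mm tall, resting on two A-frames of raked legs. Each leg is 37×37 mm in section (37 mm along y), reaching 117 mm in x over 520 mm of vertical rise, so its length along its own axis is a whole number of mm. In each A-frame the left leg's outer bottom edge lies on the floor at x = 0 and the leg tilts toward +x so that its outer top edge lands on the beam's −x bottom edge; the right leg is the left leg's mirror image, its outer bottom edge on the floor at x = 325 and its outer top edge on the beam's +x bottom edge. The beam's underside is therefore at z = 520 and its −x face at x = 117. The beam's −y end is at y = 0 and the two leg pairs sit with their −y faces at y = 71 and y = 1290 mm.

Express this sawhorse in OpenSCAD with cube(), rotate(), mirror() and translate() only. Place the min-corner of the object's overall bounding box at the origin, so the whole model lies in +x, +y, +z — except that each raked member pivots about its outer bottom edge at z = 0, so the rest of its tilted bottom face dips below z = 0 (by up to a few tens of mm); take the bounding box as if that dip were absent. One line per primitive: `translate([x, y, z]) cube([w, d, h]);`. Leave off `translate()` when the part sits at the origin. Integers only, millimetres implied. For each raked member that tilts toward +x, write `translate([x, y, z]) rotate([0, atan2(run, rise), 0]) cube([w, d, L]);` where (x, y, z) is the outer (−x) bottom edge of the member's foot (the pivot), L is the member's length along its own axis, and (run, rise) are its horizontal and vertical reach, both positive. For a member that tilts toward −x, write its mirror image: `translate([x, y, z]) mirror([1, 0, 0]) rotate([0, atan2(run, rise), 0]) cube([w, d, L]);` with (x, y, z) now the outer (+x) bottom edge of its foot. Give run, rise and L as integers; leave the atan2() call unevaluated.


translate([117, 0, 520]) cube([91, 1398, 73]);
translate([0, 71, 0]) rotate([0, atan2(117, 520), 0]) cube([37, 37, 533]);
translate([325, 71, 0]) mirror([1, 0, 0]) rotate([0, atan2(117, 520), 0]) cube([37, 37, 533]);
translate([0, 1290, 0]) rotate([0, atan2(117, 520), 0]) cube([37, 37, 533]);
translate([325, 1290, 0]) mirror([1, 0, 0]) rotate([0, atan2(117, 520), 0]) cube([37, 37, 533]);


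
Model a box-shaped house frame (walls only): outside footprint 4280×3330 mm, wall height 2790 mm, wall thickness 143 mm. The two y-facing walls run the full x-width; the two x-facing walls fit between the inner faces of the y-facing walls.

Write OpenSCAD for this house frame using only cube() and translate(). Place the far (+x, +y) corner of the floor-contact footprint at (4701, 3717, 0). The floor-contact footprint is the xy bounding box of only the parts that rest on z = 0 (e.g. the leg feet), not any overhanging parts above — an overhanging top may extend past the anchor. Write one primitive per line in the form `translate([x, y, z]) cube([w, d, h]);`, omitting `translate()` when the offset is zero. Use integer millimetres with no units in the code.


translate([421, 387, 0]) cube([4280, 143, 2790]);
translate([421, 3574, 0]) cube([4280, 143, 2790]);
translate([421, 530, 0]) cube([143, 3044, 2790]);
translate([4558, 530, 0]) cube([143, 3044, 2790]);


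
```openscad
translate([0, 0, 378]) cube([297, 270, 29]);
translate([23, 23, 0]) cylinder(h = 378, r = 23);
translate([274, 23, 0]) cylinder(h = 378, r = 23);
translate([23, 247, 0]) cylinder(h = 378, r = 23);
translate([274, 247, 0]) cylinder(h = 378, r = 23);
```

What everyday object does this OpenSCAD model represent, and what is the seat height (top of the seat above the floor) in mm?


A stool. The seat height is 407 mm.

A 297×270×29 slab at z = 378 on four corner cylinders — a stool. The seat top is 378 + 29 = 407 mm.


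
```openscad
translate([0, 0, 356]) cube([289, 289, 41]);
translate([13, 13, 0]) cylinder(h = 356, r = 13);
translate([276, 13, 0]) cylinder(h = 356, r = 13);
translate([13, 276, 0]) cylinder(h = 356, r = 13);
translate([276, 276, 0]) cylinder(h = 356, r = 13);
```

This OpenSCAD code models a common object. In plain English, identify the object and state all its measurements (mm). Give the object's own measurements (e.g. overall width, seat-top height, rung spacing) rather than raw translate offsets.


A simple wooden stool: a rectangular seat 289 mm (x) by 289 mm (y), 41 mm thick, top face at z = 397 mm, on four round legs, each 26 mm in diameter. The legs rest on z = 0, each leg's axis is inset half a diameter from the nearest pair of seat edges (so the leg's bounding box is flush with the corner).


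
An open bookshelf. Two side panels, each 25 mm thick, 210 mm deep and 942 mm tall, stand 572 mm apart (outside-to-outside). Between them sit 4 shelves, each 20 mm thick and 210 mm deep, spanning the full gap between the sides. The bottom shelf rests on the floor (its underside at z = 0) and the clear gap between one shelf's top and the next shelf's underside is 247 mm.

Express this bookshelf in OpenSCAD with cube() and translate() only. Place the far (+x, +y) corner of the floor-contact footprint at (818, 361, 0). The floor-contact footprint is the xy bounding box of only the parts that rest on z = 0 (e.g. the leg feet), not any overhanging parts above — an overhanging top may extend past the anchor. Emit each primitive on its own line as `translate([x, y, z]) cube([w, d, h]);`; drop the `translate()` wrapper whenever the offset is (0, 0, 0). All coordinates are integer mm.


translate([246, 151, 0]) cube([25, 210, 942]);
translate([793, 151, 0]) cube([25, 210, 942]);
translate([271, 151, 0]) cube([522, 210, 20]);
translate([271, 151, 267]) cube([522, 210, 20]);
translate([271, 151, 534]) cube([522, 210, 20]);
translate([271, 151, 801]) cube([522, 210, 20]);


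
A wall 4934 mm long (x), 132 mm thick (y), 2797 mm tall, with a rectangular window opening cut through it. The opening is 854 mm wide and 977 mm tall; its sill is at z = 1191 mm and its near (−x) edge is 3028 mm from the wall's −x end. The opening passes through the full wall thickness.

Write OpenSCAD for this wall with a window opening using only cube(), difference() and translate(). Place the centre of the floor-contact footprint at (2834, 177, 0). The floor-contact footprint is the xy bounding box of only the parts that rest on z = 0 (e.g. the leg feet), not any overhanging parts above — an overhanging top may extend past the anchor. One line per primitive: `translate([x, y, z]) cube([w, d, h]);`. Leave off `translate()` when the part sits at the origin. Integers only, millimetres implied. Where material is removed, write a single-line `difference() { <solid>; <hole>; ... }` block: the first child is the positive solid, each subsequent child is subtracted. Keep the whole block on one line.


difference() { translate([367, 111, 0]) cube([4934, 132, 2797]); translate([3395, 111, 1191]) cube([854, 132, 977]); }


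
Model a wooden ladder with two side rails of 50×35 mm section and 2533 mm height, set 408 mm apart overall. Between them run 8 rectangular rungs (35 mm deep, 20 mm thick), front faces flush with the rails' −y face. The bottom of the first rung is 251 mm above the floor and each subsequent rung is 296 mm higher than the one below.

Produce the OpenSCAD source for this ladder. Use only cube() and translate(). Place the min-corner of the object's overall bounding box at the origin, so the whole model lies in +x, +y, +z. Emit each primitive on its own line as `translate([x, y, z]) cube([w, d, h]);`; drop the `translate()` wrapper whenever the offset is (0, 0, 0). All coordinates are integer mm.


// rung span = 408 - 2*50 = 308
// rung[k] z = 251 + k*296
cube([50, 35, 2533]);
translate([358, 0, 0]) cube([50, 35, 2533]);
translate([50, 0, 251]) cube([308, 35, 20]);
translate([50, 0, 547]) cube([308, 35, 20]);
translate([50, 0, 843]) cube([308, 35, 20]);
translate([50, 0, 1139]) cube([308, 35, 20]);
translate([50, 0, 1435]) cube([308, 35, 20]);
translate([50, 0, 1731]) cube([308, 35, 20]);
translate([50, 0, 2027]) cube([308, 35, 20]);
translate([50, 0, 2323]) cube([308, 35, 20]);


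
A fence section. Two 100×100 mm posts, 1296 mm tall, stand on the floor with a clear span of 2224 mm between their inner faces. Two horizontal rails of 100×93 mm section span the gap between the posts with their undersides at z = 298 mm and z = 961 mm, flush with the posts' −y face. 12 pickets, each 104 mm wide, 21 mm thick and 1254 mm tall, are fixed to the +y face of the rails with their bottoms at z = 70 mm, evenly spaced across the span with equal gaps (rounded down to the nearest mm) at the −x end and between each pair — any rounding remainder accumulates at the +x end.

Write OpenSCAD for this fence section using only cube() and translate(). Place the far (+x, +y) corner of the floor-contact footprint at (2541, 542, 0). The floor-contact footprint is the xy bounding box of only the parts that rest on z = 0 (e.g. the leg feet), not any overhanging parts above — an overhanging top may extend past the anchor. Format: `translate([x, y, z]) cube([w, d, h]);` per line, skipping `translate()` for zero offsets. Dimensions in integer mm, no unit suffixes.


translate([117, 442, 0]) cube([100, 100, 1296]);
translate([2441, 442, 0]) cube([100, 100, 1296]);
translate([217, 442, 298]) cube([2224, 100, 93]);
translate([217, 442, 961]) cube([2224, 100, 93]);
translate([292, 542, 70]) cube([104, 21, 1254]);
translate([471, 542, 70]) cube([104, 21, 1254]);
translate([650, 542, 70]) cube([104, 21, 1254]);
translate([829, 542, 70]) cube([104, 21, 1254]);
translate([1008, 542, 70]) cube([104, 21, 1254]);
translate([1187, 542, 70]) cube([104, 21, 1254]);
translate([1366, 542, 70]) cube([104, 21, 1254]);
translate([1545, 542, 70]) cube([104, 21, 1254]);
translate([1724, 542, 70]) cube([104, 21, 1254]);
translate([1903, 542, 70]) cube([104, 21, 1254]);
translate([2082, 542, 70]) cube([104, 21, 1254]);
translate([2261, 542, 70]) cube([104, 21, 1254]);


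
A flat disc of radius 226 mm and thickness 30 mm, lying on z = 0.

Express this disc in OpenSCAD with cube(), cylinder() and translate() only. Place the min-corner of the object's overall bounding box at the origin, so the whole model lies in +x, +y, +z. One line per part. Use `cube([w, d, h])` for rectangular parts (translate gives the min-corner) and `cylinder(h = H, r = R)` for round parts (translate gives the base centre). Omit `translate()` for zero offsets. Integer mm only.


translate([226, 226, 0]) cylinder(h = 30, r = 226);


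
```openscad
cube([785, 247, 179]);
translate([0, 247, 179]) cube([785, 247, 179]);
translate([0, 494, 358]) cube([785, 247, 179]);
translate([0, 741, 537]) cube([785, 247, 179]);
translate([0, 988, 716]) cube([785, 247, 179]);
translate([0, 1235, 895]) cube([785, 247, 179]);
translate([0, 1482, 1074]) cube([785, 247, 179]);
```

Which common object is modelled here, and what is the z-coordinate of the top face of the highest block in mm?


A staircase. The total rise is 1253 mm.

7 identical blocks, each offset up and back from the previous — a staircase. Each step is 179 mm tall and there are 7 of them, so the total rise is 7 × 179 = 1253 mm.


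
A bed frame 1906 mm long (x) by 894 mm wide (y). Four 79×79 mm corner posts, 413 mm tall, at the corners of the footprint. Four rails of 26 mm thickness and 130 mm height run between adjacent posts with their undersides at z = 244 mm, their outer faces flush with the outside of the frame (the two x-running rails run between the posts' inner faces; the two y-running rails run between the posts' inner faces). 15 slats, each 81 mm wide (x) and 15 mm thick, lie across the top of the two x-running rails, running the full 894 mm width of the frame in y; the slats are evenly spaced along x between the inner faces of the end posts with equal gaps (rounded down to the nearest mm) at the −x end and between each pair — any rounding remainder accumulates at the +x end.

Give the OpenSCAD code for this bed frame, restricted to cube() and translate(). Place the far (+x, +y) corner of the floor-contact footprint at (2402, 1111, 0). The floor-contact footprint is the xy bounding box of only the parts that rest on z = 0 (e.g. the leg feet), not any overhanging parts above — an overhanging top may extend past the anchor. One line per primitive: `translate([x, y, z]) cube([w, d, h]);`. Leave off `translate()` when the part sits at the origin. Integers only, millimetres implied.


translate([496, 217, 0]) cube([79, 79, 413]);
translate([496, 1032, 0]) cube([79, 79, 413]);
translate([2323, 217, 0]) cube([79, 79, 413]);
translate([2323, 1032, 0]) cube([79, 79, 413]);
translate([575, 217, 244]) cube([1748, 26, 130]);
translate([575, 1085, 244]) cube([1748, 26, 130]);
translate([496, 296, 244]) cube([26, 736, 130]);
translate([2376, 296, 244]) cube([26, 736, 130]);
translate([608, 217, 374]) cube([81, 894, 15]);
translate([722, 217, 374]) cube([81, 894, 15]);
translate([836, 217, 374]) cube([81, 894, 15]);
translate([950, 217, 374]) cube([81, 894, 15]);
translate([1064, 217, 374]) cube([81, 894, 15]);
translate([1178, 217, 374]) cube([81, 894, 15]);
translate([1292, 217, 374]) cube([81, 894, 15]);
translate([1406, 217, 374]) cube([81, 894, 15]);
translate([1520, 217, 374]) cube([81, 894, 15]);
translate([1634, 217, 374]) cube([81, 894, 15]);
translate([1748, 217, 374]) cube([81, 894, 15]);
translate([1862, 217, 374]) cube([81, 894, 15]);
translate([1976, 217, 374]) cube([81, 894, 15]);
translate([2090, 217, 374]) cube([81, 894, 15]);
translate([2204, 217, 374]) cube([81, 894, 15]);


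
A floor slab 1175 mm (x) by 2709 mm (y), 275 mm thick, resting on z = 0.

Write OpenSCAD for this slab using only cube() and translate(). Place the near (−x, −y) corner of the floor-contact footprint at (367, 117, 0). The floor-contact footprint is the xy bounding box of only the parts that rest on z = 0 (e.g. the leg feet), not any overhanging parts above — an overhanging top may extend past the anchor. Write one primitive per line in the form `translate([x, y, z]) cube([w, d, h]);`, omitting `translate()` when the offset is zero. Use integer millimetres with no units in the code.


translate([367, 117, 0]) cube([1175, 2709, 275]);


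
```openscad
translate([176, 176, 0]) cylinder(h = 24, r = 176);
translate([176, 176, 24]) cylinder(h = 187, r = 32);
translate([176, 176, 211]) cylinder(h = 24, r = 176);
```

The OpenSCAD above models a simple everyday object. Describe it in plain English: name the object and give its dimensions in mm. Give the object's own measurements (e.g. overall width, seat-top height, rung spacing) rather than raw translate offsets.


A spool: two coaxial disc flanges of radius 176 mm and thickness 24 mm, joined by a core cylinder of radius 32 mm and height 187 mm. The lower flange rests on z = 0 and the three cylinders share a vertical axis.


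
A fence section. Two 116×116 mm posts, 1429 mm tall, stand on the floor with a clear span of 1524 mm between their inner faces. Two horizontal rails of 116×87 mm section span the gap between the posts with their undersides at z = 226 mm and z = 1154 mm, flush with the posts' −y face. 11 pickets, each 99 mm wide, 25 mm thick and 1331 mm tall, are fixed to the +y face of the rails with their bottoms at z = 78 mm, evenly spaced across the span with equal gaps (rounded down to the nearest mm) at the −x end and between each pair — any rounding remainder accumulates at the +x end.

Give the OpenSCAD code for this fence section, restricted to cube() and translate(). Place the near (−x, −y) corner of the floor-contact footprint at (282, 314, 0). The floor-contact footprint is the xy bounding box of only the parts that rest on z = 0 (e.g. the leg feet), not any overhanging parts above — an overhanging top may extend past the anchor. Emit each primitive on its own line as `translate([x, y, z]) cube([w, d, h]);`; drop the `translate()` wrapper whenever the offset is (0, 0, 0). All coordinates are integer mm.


translate([282, 314, 0]) cube([116, 116, 1429]);
translate([1922, 314, 0]) cube([116, 116, 1429]);
translate([398, 314, 226]) cube([1524, 116, 87]);
translate([398, 314, 1154]) cube([1524, 116, 87]);
translate([434, 430, 78]) cube([99, 25, 1331]);
translate([569, 430, 78]) cube([99, 25, 1331]);
translate([704, 430, 78]) cube([99, 25, 1331]);
translate([839, 430, 78]) cube([99, 25, 1331]);
translate([974, 430, 78]) cube([99, 25, 1331]);
translate([1109, 430, 78]) cube([99, 25, 1331]);
translate([1244, 430, 78]) cube([99, 25, 1331]);
translate([1379, 430, 78]) cube([99, 25, 1331]);
translate([1514, 430, 78]) cube([99, 25, 1331]);
translate([1649, 430, 78]) cube([99, 25, 1331]);
translate([1784, 430, 78]) cube([99, 25, 1331]);


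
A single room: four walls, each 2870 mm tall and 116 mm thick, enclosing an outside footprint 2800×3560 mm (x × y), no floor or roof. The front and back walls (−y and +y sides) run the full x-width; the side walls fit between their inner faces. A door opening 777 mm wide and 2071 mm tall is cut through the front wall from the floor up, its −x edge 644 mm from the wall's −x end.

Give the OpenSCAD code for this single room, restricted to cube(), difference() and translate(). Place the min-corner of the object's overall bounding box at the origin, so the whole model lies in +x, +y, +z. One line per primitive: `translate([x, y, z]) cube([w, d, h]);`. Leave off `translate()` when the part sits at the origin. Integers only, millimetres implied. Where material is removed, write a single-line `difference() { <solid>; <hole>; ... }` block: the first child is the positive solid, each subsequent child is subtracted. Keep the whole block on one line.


difference() { cube([2800, 116, 2870]); translate([644, 0, 0]) cube([777, 116, 2071]); }
translate([0, 3444, 0]) cube([2800, 116, 2870]);
translate([0, 116, 0]) cube([116, 3328, 2870]);
translate([2684, 116, 0]) cube([116, 3328, 2870]);


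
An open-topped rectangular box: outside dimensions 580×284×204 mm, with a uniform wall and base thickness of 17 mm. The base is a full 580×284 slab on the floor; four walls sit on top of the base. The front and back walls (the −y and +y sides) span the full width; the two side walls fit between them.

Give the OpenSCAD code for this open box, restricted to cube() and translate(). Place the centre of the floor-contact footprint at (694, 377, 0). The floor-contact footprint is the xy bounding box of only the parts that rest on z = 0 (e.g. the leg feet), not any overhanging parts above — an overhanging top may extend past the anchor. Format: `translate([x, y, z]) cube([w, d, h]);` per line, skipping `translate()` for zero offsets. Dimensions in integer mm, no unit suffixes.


translate([404, 235, 0]) cube([580, 284, 17]);
translate([404, 235, 17]) cube([580, 17, 187]);
translate([404, 502, 17]) cube([580, 17, 187]);
translate([404, 252, 17]) cube([17, 250, 187]);
translate([967, 252, 17]) cube([17, 250, 187]);


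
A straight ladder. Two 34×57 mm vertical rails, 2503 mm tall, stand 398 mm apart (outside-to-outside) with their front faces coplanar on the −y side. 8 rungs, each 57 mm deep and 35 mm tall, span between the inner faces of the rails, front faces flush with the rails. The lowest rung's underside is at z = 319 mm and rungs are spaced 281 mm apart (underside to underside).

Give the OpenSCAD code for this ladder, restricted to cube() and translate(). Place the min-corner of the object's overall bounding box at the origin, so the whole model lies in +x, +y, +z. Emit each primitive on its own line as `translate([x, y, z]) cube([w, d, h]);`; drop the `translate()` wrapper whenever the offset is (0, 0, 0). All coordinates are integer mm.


// rung span = 398 - 2*34 = 330
// rung[k] z = 319 + k*281
cube([34, 57, 2503]);
translate([364, 0, 0]) cube([34, 57, 2503]);
translate([34, 0, 319]) cube([330, 57, 35]);
translate([34, 0, 600]) cube([330, 57, 35]);
translate([34, 0, 881]) cube([330, 57, 35]);
translate([34, 0, 1162]) cube([330, 57, 35]);
translate([34, 0, 1443]) cube([330, 57, 35]);
translate([34, 0, 1724]) cube([330, 57, 35]);
translate([34, 0, 2005]) cube([330, 57, 35]);
translate([34, 0, 2286]) cube([330, 57, 35]);


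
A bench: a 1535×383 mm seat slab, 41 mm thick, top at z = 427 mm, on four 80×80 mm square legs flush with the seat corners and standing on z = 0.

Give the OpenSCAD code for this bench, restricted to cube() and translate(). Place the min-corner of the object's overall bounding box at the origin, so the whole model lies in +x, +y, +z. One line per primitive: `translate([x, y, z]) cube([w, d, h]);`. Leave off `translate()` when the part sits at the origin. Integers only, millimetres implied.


translate([0, 0, 386]) cube([1535, 383, 41]);
cube([80, 80, 386]);
translate([0, 303, 0]) cube([80, 80, 386]);
translate([1455, 0, 0]) cube([80, 80, 386]);
translate([1455, 303, 0]) cube([80, 80, 386]);


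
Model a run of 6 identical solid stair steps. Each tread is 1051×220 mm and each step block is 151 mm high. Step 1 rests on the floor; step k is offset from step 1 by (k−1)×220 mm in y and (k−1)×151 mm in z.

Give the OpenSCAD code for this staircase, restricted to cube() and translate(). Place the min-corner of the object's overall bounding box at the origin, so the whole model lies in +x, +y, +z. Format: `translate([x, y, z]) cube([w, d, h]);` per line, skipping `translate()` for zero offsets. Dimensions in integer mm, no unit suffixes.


cube([1051, 220, 151]);
translate([0, 220, 151]) cube([1051, 220, 151]);
translate([0, 440, 302]) cube([1051, 220, 151]);
translate([0, 660, 453]) cube([1051, 220, 151]);
translate([0, 880, 604]) cube([1051, 220, 151]);
translate([0, 1100, 755]) cube([1051, 220, 151]);


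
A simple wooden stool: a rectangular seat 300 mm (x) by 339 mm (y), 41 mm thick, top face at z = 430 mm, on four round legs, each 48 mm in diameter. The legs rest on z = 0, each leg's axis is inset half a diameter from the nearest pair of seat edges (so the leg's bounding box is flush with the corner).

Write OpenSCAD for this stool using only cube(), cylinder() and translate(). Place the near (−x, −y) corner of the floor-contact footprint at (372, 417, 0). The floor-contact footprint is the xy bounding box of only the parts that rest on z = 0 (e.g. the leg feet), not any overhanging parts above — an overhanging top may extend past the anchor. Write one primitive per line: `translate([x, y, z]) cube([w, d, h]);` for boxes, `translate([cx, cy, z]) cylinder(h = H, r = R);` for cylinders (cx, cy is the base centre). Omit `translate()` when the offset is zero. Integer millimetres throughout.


// leg_h = 430 - 41 = 389
translate([372, 417, 389]) cube([300, 339, 41]);
translate([396, 441, 0]) cylinder(h = 389, r = 24);
translate([648, 441, 0]) cylinder(h = 389, r = 24);
translate([396, 732, 0]) cylinder(h = 389, r = 24);
translate([648, 732, 0]) cylinder(h = 389, r = 24);
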